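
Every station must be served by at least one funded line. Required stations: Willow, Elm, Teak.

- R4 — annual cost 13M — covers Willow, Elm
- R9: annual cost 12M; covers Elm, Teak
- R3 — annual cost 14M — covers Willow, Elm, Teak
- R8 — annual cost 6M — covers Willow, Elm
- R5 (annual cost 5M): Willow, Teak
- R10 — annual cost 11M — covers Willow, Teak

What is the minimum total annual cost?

Choose R8 and R5: together they cover Willow, Elm, Teak — every station.
Total annual cost: 6 + 5 = 11.

11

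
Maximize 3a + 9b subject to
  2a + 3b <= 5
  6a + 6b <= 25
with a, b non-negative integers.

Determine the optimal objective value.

The continuous relaxation peaks at (0, 1.67) with value 15.00; rounding to a feasible lattice point costs some objective.
(a,b)=(1,1): 2·1+3·1=5≤5, 6·1+6·1=12≤25, objective 12.
(a,b)=(0,1): 2·0+3·1=3≤5, 6·0+6·1=6≤25, objective 9.
(a,b)=(2,0): 2·2+3·0=4≤5, 6·2+6·0=12≤25, objective 6.
Maximum is 12 at (a,b)=(1,1).

12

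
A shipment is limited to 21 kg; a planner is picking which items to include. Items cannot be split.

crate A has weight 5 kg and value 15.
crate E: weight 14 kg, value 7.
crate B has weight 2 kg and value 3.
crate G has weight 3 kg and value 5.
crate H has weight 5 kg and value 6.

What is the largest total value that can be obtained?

29

crate A + crate E + crate B: weight 5 + 14 + 2 = 21 ≤ 21, value 15 + 7 + 3 = 25.
crate A + crate B + crate G + crate H: weight 5 + 2 + 3 + 5 = 15 ≤ 21, value 15 + 3 + 5 + 6 = 29.
crate A + crate G + crate H: weight 5 + 3 + 5 = 13 ≤ 21, value 15 + 5 + 6 = 26.
Best is crate A, crate B, crate G, and crate H with total value 29.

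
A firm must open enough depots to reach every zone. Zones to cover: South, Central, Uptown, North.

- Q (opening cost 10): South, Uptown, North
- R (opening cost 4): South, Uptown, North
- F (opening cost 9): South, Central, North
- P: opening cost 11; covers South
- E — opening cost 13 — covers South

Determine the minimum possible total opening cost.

13

This is an integer covering problem.
Choose R and F: together they cover South, Central, Uptown, North — every zone.
Total opening cost: 4 + 9 = 13.
No cover costs less than 13.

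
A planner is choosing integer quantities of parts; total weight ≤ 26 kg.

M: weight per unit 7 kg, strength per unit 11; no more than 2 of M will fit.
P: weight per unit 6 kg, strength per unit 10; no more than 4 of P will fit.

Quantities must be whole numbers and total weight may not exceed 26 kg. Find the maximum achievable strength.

This is a bounded integer knapsack.
1×M and 3×P: weight 25 ≤ 26, strength 1·11 + 3·10 = 41.
2×M and 2×P: weight 26 ≤ 26, strength 2·11 + 2·10 = 42.
Best is 42.

42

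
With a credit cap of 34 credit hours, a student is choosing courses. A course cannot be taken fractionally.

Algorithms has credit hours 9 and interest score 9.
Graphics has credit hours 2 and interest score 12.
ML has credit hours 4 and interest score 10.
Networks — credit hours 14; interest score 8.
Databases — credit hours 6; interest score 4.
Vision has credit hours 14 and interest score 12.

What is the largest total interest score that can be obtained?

43

Graphics + ML + Networks + Vision: credit hours 2 + 4 + 14 + 14 = 34 ≤ 34, interest score 12 + 10 + 8 + 12 = 42.
Algorithms + Graphics + ML + Vision: credit hours 9 + 2 + 4 + 14 = 29 ≤ 34, interest score 9 + 12 + 10 + 12 = 43.
Algorithms + Graphics + ML + Networks: credit hours 9 + 2 + 4 + 14 = 29 ≤ 34, interest score 9 + 12 + 10 + 8 = 39.
Best is Algorithms, Graphics, ML, and Vision with total interest score 43.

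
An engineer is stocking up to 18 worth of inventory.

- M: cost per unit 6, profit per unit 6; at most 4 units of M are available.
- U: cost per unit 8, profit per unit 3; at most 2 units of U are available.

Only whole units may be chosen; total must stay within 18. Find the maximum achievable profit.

M has the best ratio (6/6); taking only M gives at most 3×6 = 18 (stopped by the cost limit).
Optimal: 3×M: cost 18 ≤ 18, profit 3·6 = 18.

18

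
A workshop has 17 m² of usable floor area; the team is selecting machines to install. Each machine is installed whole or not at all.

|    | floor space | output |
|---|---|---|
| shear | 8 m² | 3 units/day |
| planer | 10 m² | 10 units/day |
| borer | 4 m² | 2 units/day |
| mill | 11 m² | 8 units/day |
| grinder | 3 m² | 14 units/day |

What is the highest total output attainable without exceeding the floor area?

26

Treat it as a binary knapsack problem.
Allowing fractional choices, the relaxed optimum would be about 26.9, but machines are indivisible.
planer + borer + grinder: floor space 10 + 4 + 3 = 17 ≤ 17, output 10 + 2 + 14 = 26.
mill + grinder: floor space 11 + 3 = 14 ≤ 17, output 8 + 14 = 22.
planer + grinder: floor space 10 + 3 = 13 ≤ 17, output 10 + 14 = 24.
Best is planer, borer, and grinder with total output 26.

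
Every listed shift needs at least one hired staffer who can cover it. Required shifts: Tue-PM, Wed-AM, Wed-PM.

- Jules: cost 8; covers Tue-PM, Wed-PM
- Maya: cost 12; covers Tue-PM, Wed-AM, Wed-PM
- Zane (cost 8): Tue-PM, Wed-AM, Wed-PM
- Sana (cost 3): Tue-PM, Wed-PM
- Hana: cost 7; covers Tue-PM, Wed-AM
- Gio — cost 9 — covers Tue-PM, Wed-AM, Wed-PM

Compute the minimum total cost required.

This is a weighted set-cover instance.
The greedy cost-per-new-shift heuristic would pick Sana and Hana for 10, but a cheaper cover exists.
Zane alone covers Tue-PM, Wed-AM, Wed-PM — every shift.
Total cost: 8.
No cover costs less than 8.

8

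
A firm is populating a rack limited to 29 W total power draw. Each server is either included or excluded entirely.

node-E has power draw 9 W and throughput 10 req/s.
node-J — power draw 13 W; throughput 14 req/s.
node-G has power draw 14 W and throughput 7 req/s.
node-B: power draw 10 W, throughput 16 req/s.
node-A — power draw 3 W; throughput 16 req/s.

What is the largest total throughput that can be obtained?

node-J + node-B + node-A: power draw 13 + 10 + 3 = 26 ≤ 29, throughput 14 + 16 + 16 = 46.
node-E + node-J + node-A: power draw 9 + 13 + 3 = 25 ≤ 29, throughput 10 + 14 + 16 = 40.
node-E + node-B + node-A: power draw 9 + 10 + 3 = 22 ≤ 29, throughput 10 + 16 + 16 = 42.
Best is node-J, node-B, and node-A with total throughput 46.

46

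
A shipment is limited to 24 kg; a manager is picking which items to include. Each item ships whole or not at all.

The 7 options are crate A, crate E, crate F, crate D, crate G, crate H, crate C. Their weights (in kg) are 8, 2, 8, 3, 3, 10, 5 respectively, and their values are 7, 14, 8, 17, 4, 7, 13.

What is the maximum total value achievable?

56

Allowing fractional choices, the relaxed optimum would be about 58.6, but items are indivisible.
crate A + crate E + crate D + crate G + crate C: weight 8 + 2 + 3 + 3 + 5 = 21 ≤ 24, value 7 + 14 + 17 + 4 + 13 = 55.
crate E + crate F + crate D + crate G + crate C: weight 2 + 8 + 3 + 3 + 5 = 21 ≤ 24, value 14 + 8 + 17 + 4 + 13 = 56.
Best is crate E, crate F, crate D, crate G, and crate C with total value 56.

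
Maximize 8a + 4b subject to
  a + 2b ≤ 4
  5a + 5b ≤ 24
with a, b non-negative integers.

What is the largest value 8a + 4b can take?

(a,b)=(4,0): 1·4+2·0=4≤4, 5·4+5·0=20≤24, objective 32.
(a,b)=(3,0): 1·3+2·0=3≤4, 5·3+5·0=15≤24, objective 24.
The best lattice point is (4,0), giving 32.

32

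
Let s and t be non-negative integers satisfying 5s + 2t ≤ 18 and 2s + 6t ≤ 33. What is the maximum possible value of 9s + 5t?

38

(s,t)=(2,4) is feasible, giving 38.
(s,t)=(1,5) is feasible, giving 34.
(s,t)=(2,3) is feasible, giving 33.
Maximum is 38 at (s,t)=(2,4).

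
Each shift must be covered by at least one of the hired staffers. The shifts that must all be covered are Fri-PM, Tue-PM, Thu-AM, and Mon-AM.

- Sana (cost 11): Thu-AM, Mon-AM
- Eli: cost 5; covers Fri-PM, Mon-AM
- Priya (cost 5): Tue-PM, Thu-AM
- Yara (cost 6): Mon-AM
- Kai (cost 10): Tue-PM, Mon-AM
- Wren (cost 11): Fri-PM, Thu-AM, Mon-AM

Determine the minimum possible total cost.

10

Choose Eli and Priya: together they cover Fri-PM, Tue-PM, Thu-AM, Mon-AM — every shift.
Total cost: 5 + 5 = 10.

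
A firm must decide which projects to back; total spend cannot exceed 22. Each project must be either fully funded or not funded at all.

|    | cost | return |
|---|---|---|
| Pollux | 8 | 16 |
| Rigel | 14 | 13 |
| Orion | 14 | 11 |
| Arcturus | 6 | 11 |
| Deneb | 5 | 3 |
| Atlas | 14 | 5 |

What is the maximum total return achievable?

30

This is an integer program with binary decision variables.
Allowing fractional choices, the relaxed optimum would be about 34.4, but projects are indivisible.
Pollux + Arcturus: cost 8 + 6 = 14 ≤ 22, return 16 + 11 = 27.
Pollux + Rigel: cost 8 + 14 = 22 ≤ 22, return 16 + 13 = 29.
Pollux + Arcturus + Deneb: cost 8 + 6 + 5 = 19 ≤ 22, return 16 + 11 + 3 = 30.
Best is Pollux, Arcturus, and Deneb with total return 30.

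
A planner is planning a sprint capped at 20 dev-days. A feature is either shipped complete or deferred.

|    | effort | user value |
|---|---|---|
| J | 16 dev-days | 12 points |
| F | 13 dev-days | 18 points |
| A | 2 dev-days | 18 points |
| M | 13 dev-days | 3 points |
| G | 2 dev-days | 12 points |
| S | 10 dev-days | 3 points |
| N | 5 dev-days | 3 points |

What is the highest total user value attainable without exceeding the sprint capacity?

48

F + A + G: effort 13 + 2 + 2 = 17 ≤ 20, user value 18 + 18 + 12 = 48.
F + A + N: effort 13 + 2 + 5 = 20 ≤ 20, user value 18 + 18 + 3 = 39.
J + A + G: effort 16 + 2 + 2 = 20 ≤ 20, user value 12 + 18 + 12 = 42.
Best is F, A, and G with total user value 48.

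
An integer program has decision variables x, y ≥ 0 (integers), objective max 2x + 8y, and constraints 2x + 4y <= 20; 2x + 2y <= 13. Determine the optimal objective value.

(x,y)=(0,5) is feasible, giving 40.
(x,y)=(1,4) is feasible, giving 34.
No feasible integer point exceeds 40.

40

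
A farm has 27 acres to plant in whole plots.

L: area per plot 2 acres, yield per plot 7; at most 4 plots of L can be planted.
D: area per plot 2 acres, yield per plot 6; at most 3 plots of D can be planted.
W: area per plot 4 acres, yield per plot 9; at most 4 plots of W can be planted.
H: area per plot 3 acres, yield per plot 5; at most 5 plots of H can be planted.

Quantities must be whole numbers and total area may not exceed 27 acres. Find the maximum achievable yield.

This is a bounded integer knapsack.
4×L, 2×D, 3×W, and 1×H: area 27 ≤ 27, yield 4·7 + 2·6 + 3·9 + 1·5 = 72.
4×L, 3×D, and 3×W: area 26 ≤ 27, yield 4·7 + 3·6 + 3·9 = 73.
Best is 73.

73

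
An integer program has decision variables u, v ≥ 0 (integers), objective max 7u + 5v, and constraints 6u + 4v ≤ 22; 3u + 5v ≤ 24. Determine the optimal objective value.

27

(u,v)=(1,4): 6·1+4·4=22≤22, 3·1+5·4=23≤24, objective 27.
(u,v)=(1,3): 6·1+4·3=18≤22, 3·1+5·3=18≤24, objective 22.
(u,v)=(0,4): 6·0+4·4=16≤22, 3·0+5·4=20≤24, objective 20.
(u,v)=(0,3): 6·0+4·3=12≤22, 3·0+5·3=15≤24, objective 15.
No feasible integer point exceeds 27.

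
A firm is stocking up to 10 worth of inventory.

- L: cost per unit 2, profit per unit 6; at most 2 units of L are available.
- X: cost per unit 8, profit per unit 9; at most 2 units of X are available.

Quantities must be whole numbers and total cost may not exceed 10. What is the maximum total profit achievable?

This is a bounded integer knapsack.
L has the best ratio (6/2); taking only L gives at most 2×6 = 12 (stopped by the supply cap of 2).
Mixing does better — 1×L and 1×X: cost 10 ≤ 10, profit 1·6 + 1·9 = 15.

15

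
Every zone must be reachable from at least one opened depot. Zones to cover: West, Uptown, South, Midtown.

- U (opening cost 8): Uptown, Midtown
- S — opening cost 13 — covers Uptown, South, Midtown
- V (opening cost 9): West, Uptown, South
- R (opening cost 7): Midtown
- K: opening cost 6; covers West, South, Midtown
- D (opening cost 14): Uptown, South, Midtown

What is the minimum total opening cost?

This is a weighted set-cover instance.
Choose U and K: together they cover West, Uptown, South, Midtown — every zone.
Total opening cost: 8 + 6 = 14.
No cover costs less than 14.

14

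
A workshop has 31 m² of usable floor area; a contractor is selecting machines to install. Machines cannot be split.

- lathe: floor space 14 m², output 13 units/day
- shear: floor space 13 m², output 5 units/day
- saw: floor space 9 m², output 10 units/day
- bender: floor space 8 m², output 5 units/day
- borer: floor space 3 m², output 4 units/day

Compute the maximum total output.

Take lathe, saw, and bender: floor space 14 + 9 + 8 = 31 ≤ 31, output 13 + 10 + 5 = 28.
No other feasible combination does better.

28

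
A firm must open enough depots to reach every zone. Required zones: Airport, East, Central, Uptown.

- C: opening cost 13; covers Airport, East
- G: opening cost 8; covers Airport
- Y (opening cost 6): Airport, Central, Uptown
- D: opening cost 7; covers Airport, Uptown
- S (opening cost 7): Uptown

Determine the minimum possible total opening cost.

Choose C and Y: together they cover Airport, East, Central, Uptown — every zone.
Total opening cost: 13 + 6 = 19.

19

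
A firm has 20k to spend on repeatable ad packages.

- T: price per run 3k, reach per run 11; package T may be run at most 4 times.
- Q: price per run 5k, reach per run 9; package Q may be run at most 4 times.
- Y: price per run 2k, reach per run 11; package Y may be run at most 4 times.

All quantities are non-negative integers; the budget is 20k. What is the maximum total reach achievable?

88

4×T and 4×Y: price 20 ≤ 20, reach 4·11 + 4·11 = 88.
3×T and 4×Y: price 17 ≤ 20, reach 3·11 + 4·11 = 77.
Best is 88.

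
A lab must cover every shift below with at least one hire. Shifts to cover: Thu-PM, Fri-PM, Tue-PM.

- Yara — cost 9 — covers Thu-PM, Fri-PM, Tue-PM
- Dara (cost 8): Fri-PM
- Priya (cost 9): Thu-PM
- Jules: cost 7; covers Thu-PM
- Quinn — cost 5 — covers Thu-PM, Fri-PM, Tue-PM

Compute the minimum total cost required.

Quinn alone covers Thu-PM, Fri-PM, Tue-PM — every shift.
Total cost: 5.
No cover costs less than 5.

5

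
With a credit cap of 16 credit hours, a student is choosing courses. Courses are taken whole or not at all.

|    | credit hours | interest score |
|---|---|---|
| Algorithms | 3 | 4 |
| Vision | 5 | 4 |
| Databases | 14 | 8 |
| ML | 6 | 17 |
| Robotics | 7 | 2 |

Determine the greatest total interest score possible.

This is a 0-1 knapsack instance.
Algorithms + ML: credit hours 3 + 6 = 9 ≤ 16, interest score 4 + 17 = 21.
Algorithms + Vision + ML: credit hours 3 + 5 + 6 = 14 ≤ 16, interest score 4 + 4 + 17 = 25.
Algorithms + ML + Robotics: credit hours 3 + 6 + 7 = 16 ≤ 16, interest score 4 + 17 + 2 = 23.
Best is Algorithms, Vision, and ML with total interest score 25.

25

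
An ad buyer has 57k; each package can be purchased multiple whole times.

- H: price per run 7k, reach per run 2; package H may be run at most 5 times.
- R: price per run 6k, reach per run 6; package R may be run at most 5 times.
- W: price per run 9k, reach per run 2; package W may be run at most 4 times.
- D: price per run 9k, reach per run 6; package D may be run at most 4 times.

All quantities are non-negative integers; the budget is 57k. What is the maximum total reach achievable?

Take 5×R and 3×D: price 57 ≤ 57, reach 5·6 + 3·6 = 48.
R has the best ratio (6/6) and is taken to its limit of 5; remaining capacity is filled optimally with the others.

48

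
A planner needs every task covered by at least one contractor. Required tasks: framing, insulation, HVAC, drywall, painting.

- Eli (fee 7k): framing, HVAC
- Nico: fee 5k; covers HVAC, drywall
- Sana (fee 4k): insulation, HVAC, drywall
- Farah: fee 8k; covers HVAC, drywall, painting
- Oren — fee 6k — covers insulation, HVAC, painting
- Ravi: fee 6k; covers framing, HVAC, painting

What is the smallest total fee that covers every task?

This is an integer covering problem.
Choose Sana and Ravi: together they cover framing, insulation, HVAC, drywall, painting — every task.
Total fee: 4 + 6 = 10.
No cover costs less than 10.

10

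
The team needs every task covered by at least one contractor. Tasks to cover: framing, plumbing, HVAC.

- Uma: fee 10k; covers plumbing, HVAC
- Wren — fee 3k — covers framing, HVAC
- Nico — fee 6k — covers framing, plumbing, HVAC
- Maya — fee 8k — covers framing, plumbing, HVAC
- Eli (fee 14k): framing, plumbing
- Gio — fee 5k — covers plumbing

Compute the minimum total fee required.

The greedy cost-per-new-task heuristic would pick Wren and Gio for 8, but a cheaper cover exists.
Nico alone covers framing, plumbing, HVAC — every task.
Total fee: 6.
No cover costs less than 6.

6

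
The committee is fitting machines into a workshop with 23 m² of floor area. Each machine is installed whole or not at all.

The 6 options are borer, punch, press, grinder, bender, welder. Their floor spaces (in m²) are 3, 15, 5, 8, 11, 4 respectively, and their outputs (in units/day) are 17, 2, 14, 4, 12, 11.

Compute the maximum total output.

54

borer + press + bender + welder: floor space 3 + 5 + 11 + 4 = 23 ≤ 23, output 17 + 14 + 12 + 11 = 54.
borer + press + grinder + welder: floor space 3 + 5 + 8 + 4 = 20 ≤ 23, output 17 + 14 + 4 + 11 = 46.
Best is borer, press, bender, and welder with total output 54.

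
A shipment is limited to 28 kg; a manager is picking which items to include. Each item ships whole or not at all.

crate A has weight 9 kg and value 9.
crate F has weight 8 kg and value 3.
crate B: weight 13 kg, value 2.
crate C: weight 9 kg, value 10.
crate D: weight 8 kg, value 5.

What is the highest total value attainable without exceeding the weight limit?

24

Treat it as a binary knapsack problem.
crate A + crate C: weight 9 + 9 = 18 ≤ 28, value 9 + 10 = 19.
crate A + crate F + crate C: weight 9 + 8 + 9 = 26 ≤ 28, value 9 + 3 + 10 = 22.
crate A + crate C + crate D: weight 9 + 9 + 8 = 26 ≤ 28, value 9 + 10 + 5 = 24.
Best is crate A, crate C, and crate D with total value 24.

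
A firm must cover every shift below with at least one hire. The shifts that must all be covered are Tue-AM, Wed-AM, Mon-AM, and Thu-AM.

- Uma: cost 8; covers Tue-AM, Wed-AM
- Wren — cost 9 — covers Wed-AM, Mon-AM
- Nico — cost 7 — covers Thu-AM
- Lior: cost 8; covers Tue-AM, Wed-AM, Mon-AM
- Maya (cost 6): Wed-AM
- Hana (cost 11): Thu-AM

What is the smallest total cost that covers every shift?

Choose Nico and Lior: together they cover Tue-AM, Wed-AM, Mon-AM, Thu-AM — every shift.
Total cost: 7 + 8 = 15.
No cover costs less than 15.

15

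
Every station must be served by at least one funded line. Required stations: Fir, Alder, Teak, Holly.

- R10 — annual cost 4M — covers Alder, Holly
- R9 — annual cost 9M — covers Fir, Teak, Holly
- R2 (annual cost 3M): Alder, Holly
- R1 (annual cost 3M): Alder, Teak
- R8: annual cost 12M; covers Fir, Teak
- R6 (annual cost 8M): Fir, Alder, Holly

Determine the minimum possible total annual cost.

11

The greedy cost-per-new-station heuristic would pick R2, R1, and R6 for 14, but a cheaper cover exists.
Choose R1 and R6: together they cover Fir, Alder, Teak, Holly — every station.
Total annual cost: 3 + 8 = 11.
No cover costs less than 11.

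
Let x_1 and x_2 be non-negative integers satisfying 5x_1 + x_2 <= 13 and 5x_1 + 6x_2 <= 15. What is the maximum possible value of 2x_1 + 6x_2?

12

The continuous relaxation peaks at (0, 2.5) with value 15.00; rounding to a feasible lattice point costs some objective.
(x_1,x_2)=(0,2): 5·0+1·2=2≤13, 5·0+6·2=12≤15, objective 12.
(x_1,x_2)=(1,1): 5·1+1·1=6≤13, 5·1+6·1=11≤15, objective 8.
No feasible integer point exceeds 12.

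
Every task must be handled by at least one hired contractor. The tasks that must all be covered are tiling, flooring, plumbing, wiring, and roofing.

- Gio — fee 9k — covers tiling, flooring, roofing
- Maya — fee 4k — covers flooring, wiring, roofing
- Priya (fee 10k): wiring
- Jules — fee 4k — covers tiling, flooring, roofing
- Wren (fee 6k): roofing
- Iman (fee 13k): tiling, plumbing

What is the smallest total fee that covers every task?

17

The greedy cost-per-new-task heuristic would pick Maya, Jules, and Iman for 21, but a cheaper cover exists.
Choose Maya and Iman: together they cover tiling, flooring, plumbing, wiring, roofing — every task.
Total fee: 4 + 13 = 17.
No cover costs less than 17.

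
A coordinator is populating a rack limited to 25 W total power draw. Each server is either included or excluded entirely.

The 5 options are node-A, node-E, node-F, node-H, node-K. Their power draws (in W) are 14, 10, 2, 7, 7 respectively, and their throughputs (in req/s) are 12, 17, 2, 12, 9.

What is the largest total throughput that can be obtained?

38

Treat it as a binary knapsack problem.
node-E + node-H + node-K: power draw 10 + 7 + 7 = 24 ≤ 25, throughput 17 + 12 + 9 = 38.
node-E + node-F + node-H: power draw 10 + 2 + 7 = 19 ≤ 25, throughput 17 + 2 + 12 = 31.
Best is node-E, node-H, and node-K with total throughput 38.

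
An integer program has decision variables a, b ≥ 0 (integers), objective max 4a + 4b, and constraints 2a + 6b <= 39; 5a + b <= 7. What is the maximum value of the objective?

Relaxing integrality, the LP optimum is 26.29 at (a,b) = (0.107, 6.46), which is not an integer point.
(a,b)=(0,6): 2·0+6·6=36≤39, 5·0+1·6=6≤7, objective 24.
(a,b)=(0,5): 2·0+6·5=30≤39, 5·0+1·5=5≤7, objective 20.
Maximum is 24 at (a,b)=(0,6).

24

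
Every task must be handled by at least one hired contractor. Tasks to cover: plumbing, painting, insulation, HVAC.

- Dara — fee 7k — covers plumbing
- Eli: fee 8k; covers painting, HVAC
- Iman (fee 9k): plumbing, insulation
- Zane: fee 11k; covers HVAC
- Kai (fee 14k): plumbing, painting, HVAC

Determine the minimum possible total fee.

Choose Eli and Iman: together they cover plumbing, painting, insulation, HVAC — every task.
Total fee: 8 + 9 = 17.

17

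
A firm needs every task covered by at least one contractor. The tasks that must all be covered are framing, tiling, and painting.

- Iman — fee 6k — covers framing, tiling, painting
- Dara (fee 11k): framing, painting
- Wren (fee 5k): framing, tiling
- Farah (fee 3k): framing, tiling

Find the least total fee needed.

The greedy cost-per-new-task heuristic would pick Farah and Iman for 9, but a cheaper cover exists.
Iman alone covers framing, tiling, painting — every task.
Total fee: 6.
No cover costs less than 6.

6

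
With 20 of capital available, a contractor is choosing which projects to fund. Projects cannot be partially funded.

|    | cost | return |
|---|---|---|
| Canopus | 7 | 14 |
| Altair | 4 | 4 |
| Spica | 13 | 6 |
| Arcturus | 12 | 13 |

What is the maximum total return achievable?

Canopus + Arcturus: cost 7 + 12 = 19 ≤ 20, return 14 + 13 = 27.
Canopus + Altair: cost 7 + 4 = 11 ≤ 20, return 14 + 4 = 18.
Canopus + Spica: cost 7 + 13 = 20 ≤ 20, return 14 + 6 = 20.
Best is Canopus and Arcturus with total return 27.

27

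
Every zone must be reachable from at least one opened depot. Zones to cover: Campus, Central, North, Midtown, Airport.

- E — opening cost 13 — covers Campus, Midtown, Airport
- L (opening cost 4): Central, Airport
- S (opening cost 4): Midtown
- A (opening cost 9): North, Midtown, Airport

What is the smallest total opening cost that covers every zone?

26

The greedy cost-per-new-zone heuristic would pick L, S, A, and E for 30, but a cheaper cover exists.
Choose E, L, and A: together they cover Campus, Central, North, Midtown, Airport — every zone.
Total opening cost: 13 + 4 + 9 = 26.
No cover costs less than 26.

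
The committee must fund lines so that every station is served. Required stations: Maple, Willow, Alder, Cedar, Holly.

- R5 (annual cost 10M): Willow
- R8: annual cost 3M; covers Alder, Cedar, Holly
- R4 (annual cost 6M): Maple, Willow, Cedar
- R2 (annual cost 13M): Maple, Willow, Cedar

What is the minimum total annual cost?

Choose R8 and R4: together they cover Maple, Willow, Alder, Cedar, Holly — every station.
Total annual cost: 3 + 6 = 9.
No cover costs less than 9.

9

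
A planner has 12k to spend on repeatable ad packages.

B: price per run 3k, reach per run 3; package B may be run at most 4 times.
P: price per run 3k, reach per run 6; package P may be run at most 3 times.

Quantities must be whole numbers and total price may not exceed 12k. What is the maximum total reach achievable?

21

3×P: price 9 ≤ 12, reach 3·6 = 18.
1×B and 3×P: price 12 ≤ 12, reach 1·3 + 3·6 = 21.
Best is 21.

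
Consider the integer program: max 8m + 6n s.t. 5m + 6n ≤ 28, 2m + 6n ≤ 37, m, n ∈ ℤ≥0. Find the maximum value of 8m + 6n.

(m,n)=(5,0): 5·5+6·0=25≤28, 2·5+6·0=10≤37, objective 40.
(m,n)=(4,1): 5·4+6·1=26≤28, 2·4+6·1=14≤37, objective 38.
(m,n)=(4,0): 5·4+6·0=20≤28, 2·4+6·0=8≤37, objective 32.
Maximum is 40 at (m,n)=(5,0).

40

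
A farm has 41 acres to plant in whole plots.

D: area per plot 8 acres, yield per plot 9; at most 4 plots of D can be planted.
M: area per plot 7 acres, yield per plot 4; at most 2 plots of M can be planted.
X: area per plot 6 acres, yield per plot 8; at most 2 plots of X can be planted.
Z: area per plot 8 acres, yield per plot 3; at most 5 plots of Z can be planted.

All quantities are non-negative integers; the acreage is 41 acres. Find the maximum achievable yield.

This is a bounded integer knapsack.
X has the best ratio (8/6); taking only X gives at most 2×8 = 16 (stopped by the supply cap of 2).
Mixing does better — 4×D and 1×X: area 38 ≤ 41, yield 4·9 + 1·8 = 44.

44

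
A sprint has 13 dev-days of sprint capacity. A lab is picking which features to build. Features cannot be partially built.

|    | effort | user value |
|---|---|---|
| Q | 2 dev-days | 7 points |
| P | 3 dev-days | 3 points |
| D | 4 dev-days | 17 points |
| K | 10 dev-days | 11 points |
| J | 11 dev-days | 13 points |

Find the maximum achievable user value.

27

This is a 0-1 knapsack instance.
Allowing fractional choices, the relaxed optimum would be about 32.3, but features are indivisible.
P + D: effort 3 + 4 = 7 ≤ 13, user value 3 + 17 = 20.
Q + D: effort 2 + 4 = 6 ≤ 13, user value 7 + 17 = 24.
Q + P + D: effort 2 + 3 + 4 = 9 ≤ 13, user value 7 + 3 + 17 = 27.
Best is Q, P, and D with total user value 27.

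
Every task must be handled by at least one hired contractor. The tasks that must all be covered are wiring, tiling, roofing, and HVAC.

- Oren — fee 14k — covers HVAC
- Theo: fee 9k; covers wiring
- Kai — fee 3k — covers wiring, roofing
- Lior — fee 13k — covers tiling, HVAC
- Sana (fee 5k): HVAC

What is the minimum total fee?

16

Choose Kai and Lior: together they cover wiring, tiling, roofing, HVAC — every task.
Total fee: 3 + 13 = 16.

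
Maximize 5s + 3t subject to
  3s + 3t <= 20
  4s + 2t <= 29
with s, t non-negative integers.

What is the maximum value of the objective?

30

The continuous relaxation peaks at (6.67, 0) with value 33.33; rounding to a feasible lattice point costs some objective.
(s,t)=(6,0): 3·6+3·0=18≤20, 4·6+2·0=24≤29, objective 30.
(s,t)=(5,1): 3·5+3·1=18≤20, 4·5+2·1=22≤29, objective 28.
(s,t)=(5,0): 3·5+3·0=15≤20, 4·5+2·0=20≤29, objective 25.
Maximum is 30 at (s,t)=(6,0).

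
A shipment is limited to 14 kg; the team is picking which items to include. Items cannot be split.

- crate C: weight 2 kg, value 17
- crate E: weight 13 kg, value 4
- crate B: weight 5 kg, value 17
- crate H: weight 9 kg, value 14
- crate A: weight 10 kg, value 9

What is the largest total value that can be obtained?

Allowing fractional choices, the relaxed optimum would be about 44.9, but items are indivisible.
crate B + crate H: weight 5 + 9 = 14 ≤ 14, value 17 + 14 = 31.
crate C + crate B: weight 2 + 5 = 7 ≤ 14, value 17 + 17 = 34.
crate C + crate H: weight 2 + 9 = 11 ≤ 14, value 17 + 14 = 31.
Best is crate C and crate B with total value 34.

34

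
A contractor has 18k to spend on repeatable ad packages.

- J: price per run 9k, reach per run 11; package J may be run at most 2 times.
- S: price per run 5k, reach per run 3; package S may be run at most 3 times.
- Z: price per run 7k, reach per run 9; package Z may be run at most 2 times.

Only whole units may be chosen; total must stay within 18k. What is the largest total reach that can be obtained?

22

Take 2×J: price 18 ≤ 18, reach 2·11 = 22.
No other integer combination yields more.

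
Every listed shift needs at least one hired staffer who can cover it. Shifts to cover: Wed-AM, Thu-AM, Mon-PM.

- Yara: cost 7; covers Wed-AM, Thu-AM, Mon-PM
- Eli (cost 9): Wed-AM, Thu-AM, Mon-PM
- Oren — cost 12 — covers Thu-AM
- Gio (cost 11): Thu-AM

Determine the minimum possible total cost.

Yara alone covers Wed-AM, Thu-AM, Mon-PM — every shift.
Total cost: 7.
No cover costs less than 7.

7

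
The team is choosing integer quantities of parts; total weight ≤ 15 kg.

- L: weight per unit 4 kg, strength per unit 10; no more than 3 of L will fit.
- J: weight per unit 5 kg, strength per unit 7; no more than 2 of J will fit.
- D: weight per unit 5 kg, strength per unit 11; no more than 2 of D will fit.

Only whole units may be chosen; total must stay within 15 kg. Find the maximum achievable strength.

32

L has the best ratio (10/4); taking only L gives at most 3×10 = 30 (stopped by the weight limit).
Mixing does better — 1×L and 2×D: weight 14 ≤ 15, strength 1·10 + 2·11 = 32.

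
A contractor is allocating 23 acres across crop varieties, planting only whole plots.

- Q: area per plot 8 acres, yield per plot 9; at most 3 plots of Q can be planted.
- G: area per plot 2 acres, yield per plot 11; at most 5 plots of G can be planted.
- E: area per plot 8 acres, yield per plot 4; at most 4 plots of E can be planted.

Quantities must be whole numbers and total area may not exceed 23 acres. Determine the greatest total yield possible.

64

5×G and 1×E: area 18 ≤ 23, yield 5·11 + 1·4 = 59.
1×Q and 5×G: area 18 ≤ 23, yield 1·9 + 5·11 = 64.
Best is 64.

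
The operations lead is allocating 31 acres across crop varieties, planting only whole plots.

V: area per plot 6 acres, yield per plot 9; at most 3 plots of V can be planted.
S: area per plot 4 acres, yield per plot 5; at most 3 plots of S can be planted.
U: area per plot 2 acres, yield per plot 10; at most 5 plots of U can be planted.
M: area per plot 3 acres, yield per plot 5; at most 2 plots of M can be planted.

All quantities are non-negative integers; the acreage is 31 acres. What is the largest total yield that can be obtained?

3×V, 5×U, and 1×M: area 31 ≤ 31, yield 3·9 + 5·10 + 1·5 = 82.
1×V, 2×S, 5×U, and 2×M: area 30 ≤ 31, yield 1·9 + 2·5 + 5·10 + 2·5 = 79.
Best is 82.

82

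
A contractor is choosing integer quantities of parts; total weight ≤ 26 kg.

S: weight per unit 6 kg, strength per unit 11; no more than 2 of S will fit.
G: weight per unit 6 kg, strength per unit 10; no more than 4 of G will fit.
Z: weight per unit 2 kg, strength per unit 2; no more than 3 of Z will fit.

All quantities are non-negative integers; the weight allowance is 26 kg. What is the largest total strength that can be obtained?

44

Take 2×S, 2×G, and 1×Z: weight 26 ≤ 26, strength 2·11 + 2·10 + 1·2 = 44.
S has the best ratio (11/6) and is taken to its limit of 2; remaining capacity is filled optimally with the others.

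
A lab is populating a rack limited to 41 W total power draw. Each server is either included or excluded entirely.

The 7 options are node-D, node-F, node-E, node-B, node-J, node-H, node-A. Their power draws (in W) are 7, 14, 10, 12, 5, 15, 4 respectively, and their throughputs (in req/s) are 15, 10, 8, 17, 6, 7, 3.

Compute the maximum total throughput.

Allowing fractional choices, the relaxed optimum would be about 51.1, but servers are indivisible.
node-D + node-F + node-B + node-J: power draw 7 + 14 + 12 + 5 = 38 ≤ 41, throughput 15 + 10 + 17 + 6 = 48.
node-D + node-E + node-B + node-J: power draw 7 + 10 + 12 + 5 = 34 ≤ 41, throughput 15 + 8 + 17 + 6 = 46.
node-D + node-E + node-B + node-J + node-A: power draw 7 + 10 + 12 + 5 + 4 = 38 ≤ 41, throughput 15 + 8 + 17 + 6 + 3 = 49.
Best is node-D, node-E, node-B, node-J, and node-A with total throughput 49.

49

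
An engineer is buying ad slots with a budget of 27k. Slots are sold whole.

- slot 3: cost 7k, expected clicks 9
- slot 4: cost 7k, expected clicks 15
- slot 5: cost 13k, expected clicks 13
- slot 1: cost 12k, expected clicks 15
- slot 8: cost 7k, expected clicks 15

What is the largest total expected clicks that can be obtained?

This is a 0-1 knapsack instance.
slot 4 + slot 5 + slot 8: cost 7 + 13 + 7 = 27 ≤ 27, expected clicks 15 + 13 + 15 = 43.
slot 4 + slot 1 + slot 8: cost 7 + 12 + 7 = 26 ≤ 27, expected clicks 15 + 15 + 15 = 45.
slot 3 + slot 4 + slot 8: cost 7 + 7 + 7 = 21 ≤ 27, expected clicks 9 + 15 + 15 = 39.
Best is slot 4, slot 1, and slot 8 with total expected clicks 45.

45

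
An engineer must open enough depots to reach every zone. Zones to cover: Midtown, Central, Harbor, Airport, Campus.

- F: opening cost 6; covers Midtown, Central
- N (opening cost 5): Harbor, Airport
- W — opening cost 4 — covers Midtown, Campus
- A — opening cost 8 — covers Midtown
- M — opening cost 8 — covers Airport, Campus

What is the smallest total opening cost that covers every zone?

15

Choose F, N, and W: together they cover Midtown, Central, Harbor, Airport, Campus — every zone.
Total opening cost: 6 + 5 + 4 = 15.
No cover costs less than 15.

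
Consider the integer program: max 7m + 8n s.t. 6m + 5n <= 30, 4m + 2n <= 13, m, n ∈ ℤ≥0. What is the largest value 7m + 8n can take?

(m,n)=(0,6): 6·0+5·6=30≤30, 4·0+2·6=12≤13, objective 48.
(m,n)=(0,5): 6·0+5·5=25≤30, 4·0+2·5=10≤13, objective 40.
The best lattice point is (0,6), giving 48.

48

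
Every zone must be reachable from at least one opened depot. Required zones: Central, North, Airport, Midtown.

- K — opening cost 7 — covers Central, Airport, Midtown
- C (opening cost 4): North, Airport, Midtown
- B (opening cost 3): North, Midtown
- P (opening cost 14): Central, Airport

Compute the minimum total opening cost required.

10

This is a weighted set-cover instance.
The greedy cost-per-new-zone heuristic would pick C and K for 11, but a cheaper cover exists.
Choose K and B: together they cover Central, North, Airport, Midtown — every zone.
Total opening cost: 7 + 3 = 10.
No cover costs less than 10.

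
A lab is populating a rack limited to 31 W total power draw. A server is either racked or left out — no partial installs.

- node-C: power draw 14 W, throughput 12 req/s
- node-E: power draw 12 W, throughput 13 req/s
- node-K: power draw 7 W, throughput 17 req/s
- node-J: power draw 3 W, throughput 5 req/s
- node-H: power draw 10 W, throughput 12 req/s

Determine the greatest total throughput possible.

Allowing fractional choices, the relaxed optimum would be about 45.9, but servers are indivisible.
node-C + node-K + node-H: power draw 14 + 7 + 10 = 31 ≤ 31, throughput 12 + 17 + 12 = 41.
node-E + node-K + node-J: power draw 12 + 7 + 3 = 22 ≤ 31, throughput 13 + 17 + 5 = 35.
node-E + node-K + node-H: power draw 12 + 7 + 10 = 29 ≤ 31, throughput 13 + 17 + 12 = 42.
Best is node-E, node-K, and node-H with total throughput 42.

42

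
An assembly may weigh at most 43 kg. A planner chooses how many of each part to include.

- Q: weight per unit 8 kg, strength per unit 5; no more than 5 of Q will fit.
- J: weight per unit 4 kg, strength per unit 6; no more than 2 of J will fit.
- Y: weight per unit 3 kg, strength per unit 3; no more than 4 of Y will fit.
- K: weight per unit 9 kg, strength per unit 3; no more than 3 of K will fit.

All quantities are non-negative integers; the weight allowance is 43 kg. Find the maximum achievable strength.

36

J has the best ratio (6/4); taking only J gives at most 2×6 = 12 (stopped by the supply cap of 2).
Mixing does better — 3×Q, 2×J, and 3×Y: weight 41 ≤ 43, strength 3·5 + 2·6 + 3·3 = 36.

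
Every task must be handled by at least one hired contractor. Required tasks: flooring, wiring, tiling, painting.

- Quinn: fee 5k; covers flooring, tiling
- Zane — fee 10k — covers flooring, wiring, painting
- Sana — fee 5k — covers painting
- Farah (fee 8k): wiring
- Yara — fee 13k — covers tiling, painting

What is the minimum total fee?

Choose Quinn and Zane: together they cover flooring, wiring, tiling, painting — every task.
Total fee: 5 + 10 = 15.
No cover costs less than 15.

15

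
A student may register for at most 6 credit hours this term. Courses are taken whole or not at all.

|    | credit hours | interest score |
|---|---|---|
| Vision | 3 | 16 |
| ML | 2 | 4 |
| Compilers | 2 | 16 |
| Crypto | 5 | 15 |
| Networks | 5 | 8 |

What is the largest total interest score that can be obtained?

32

ML + Compilers: credit hours 2 + 2 = 4 ≤ 6, interest score 4 + 16 = 20.
Vision + Compilers: credit hours 3 + 2 = 5 ≤ 6, interest score 16 + 16 = 32.
Best is Vision and Compilers with total interest score 32.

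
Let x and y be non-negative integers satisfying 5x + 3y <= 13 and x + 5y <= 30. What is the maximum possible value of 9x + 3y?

The continuous relaxation peaks at (2.6, 0) with value 23.40; rounding to a feasible lattice point costs some objective.
(x,y)=(2,1) is feasible, giving 21.
(x,y)=(2,0) is feasible, giving 18.
(x,y)=(1,2) is feasible, giving 15.
The best lattice point is (2,1), giving 21.

21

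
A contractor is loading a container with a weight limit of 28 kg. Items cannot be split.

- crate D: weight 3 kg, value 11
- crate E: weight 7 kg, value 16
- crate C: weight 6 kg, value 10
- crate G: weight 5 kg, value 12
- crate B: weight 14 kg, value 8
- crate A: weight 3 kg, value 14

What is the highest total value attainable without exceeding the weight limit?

63

crate D + crate E + crate C + crate G + crate A: weight 3 + 7 + 6 + 5 + 3 = 24 ≤ 28, value 11 + 16 + 10 + 12 + 14 = 63.
crate E + crate C + crate G + crate A: weight 7 + 6 + 5 + 3 = 21 ≤ 28, value 16 + 10 + 12 + 14 = 52.
crate D + crate E + crate G + crate A: weight 3 + 7 + 5 + 3 = 18 ≤ 28, value 11 + 16 + 12 + 14 = 53.
Best is crate D, crate E, crate C, crate G, and crate A with total value 63.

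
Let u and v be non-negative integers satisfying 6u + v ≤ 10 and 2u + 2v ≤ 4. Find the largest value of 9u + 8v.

17

The continuous relaxation peaks at (1.6, 0.4) with value 17.60; rounding to a feasible lattice point costs some objective.
(u,v)=(1,1): 6·1+1·1=7≤10, 2·1+2·1=4≤4, objective 17.
(u,v)=(0,2): 6·0+1·2=2≤10, 2·0+2·2=4≤4, objective 16.
(u,v)=(1,0): 6·1+1·0=6≤10, 2·1+2·0=2≤4, objective 9.
No feasible integer point exceeds 17.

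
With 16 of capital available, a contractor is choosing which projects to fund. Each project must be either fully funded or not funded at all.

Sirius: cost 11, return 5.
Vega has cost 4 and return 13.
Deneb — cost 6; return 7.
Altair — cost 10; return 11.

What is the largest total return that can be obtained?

24

This is an integer program with binary decision variables.
Allowing fractional choices, the relaxed optimum would be about 26.6, but projects are indivisible.
Vega + Deneb: cost 4 + 6 = 10 ≤ 16, return 13 + 7 = 20.
Vega + Altair: cost 4 + 10 = 14 ≤ 16, return 13 + 11 = 24.
Sirius + Vega: cost 11 + 4 = 15 ≤ 16, return 5 + 13 = 18.
Best is Vega and Altair with total return 24.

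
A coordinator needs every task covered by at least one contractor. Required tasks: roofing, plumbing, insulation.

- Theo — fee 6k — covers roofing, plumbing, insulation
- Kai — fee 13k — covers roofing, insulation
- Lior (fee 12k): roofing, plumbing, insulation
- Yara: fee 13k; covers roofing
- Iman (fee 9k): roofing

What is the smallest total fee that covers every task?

6

Theo alone covers roofing, plumbing, insulation — every task.
Total fee: 6.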